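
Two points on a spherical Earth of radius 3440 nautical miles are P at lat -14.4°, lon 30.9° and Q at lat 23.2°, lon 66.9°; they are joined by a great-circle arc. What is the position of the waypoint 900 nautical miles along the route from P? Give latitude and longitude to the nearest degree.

Convert each endpoint to a unit vector on the sphere (x = cos φ cos λ, y = cos φ sin λ, z = sin φ).
The central angle between the endpoints is δ = arccos(p₁·p₂) ≈ 0.899 rad (51.5°). The total great-circle distance is δ·R ≈ 0.899 × 3440 ≈ 3093 nmi, so the target fraction is f = 900/3093 ≈ 0.291.
Interpolate at f ≈ 0.291 with slerp weights a = sin((1−f)δ)/sin δ ≈ 0.760, b = sin(fδ)/sin δ ≈ 0.330.
p = a·p₁ + b·p₂ ≈ (0.751, 0.658, -0.059); φ = arcsin(p_z) ≈ -3.38°, λ = atan2(p_y, p_x) ≈ 41.20°.

≈ lat -3°, lon 41°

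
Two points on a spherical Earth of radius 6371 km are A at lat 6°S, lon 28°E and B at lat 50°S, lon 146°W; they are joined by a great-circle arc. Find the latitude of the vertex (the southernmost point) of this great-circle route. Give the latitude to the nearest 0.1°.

≈ 85.4°S

The great circle lies in the plane with unit normal n̂ = (p₁ × p₂)/|p₁ × p₂|.
Here n̂_z ≈ -0.080; the vertex latitude is φ_max = arccos|n̂_z| ≈ 85.4°.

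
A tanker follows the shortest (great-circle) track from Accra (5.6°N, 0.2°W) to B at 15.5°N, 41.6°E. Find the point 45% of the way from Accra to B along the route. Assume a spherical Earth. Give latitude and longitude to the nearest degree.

≈ 11°N, 18°E

The haversine formula gives a central angle δ ≈ 0.736 rad (42.2°) between the endpoints.
Interpolate at f = 0.45 with slerp weights a = sin((1−f)δ)/sin δ ≈ 0.587, b = sin(fδ)/sin δ ≈ 0.484.
p = a·p₁ + b·p₂ ≈ (0.933, 0.308, 0.187); φ = arcsin(p_z) ≈ 10.76°, λ = atan2(p_y, p_x) ≈ 18.26°.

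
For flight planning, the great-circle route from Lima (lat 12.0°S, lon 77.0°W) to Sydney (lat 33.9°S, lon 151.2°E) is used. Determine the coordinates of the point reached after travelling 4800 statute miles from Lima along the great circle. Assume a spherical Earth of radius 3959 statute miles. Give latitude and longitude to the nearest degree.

≈ lat 48°S, lon 150°W

Write both endpoints as unit vectors p₁, p₂ with components (cos φ cos λ, cos φ sin λ, sin φ).
The central angle between the endpoints is δ = arccos(p₁·p₂) ≈ 2.010 rad (115.2°). The total great-circle distance is δ·R ≈ 2.010 × 3959 ≈ 7957 mi, so the target fraction is f = 4800/7957 ≈ 0.603.
Interpolate at f ≈ 0.603 with slerp weights a = sin((1−f)δ)/sin δ ≈ 0.791, b = sin(fδ)/sin δ ≈ 1.035.
p = a·p₁ + b·p₂ ≈ (-0.579, -0.340, -0.741); φ = arcsin(p_z) ≈ -47.86°, λ = atan2(p_y, p_x) ≈ -149.57°.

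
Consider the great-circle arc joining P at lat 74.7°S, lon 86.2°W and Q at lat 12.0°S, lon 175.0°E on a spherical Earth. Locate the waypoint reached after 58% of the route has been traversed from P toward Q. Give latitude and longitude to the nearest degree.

≈ lat 44°S, lon 173°W

Convert each endpoint to a unit vector on the sphere (x = cos φ cos λ, y = cos φ sin λ, z = sin φ).
The central angle between the endpoints is δ = arccos(p₁·p₂) ≈ 1.409 rad (80.7°).
Interpolate at f = 0.58 with slerp weights a = sin((1−f)δ)/sin δ ≈ 0.565, b = sin(fδ)/sin δ ≈ 0.739.
p = a·p₁ + b·p₂ ≈ (-0.710, -0.086, -0.699); φ = arcsin(p_z) ≈ -44.33°, λ = atan2(p_y, p_x) ≈ -173.11°.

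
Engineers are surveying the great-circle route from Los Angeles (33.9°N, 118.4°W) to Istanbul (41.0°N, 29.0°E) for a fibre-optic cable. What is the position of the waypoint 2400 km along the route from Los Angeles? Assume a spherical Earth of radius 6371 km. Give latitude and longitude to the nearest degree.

The haversine formula gives a central angle δ ≈ 1.733 rad (99.3°) between the endpoints. The total great-circle distance is δ·R ≈ 1.733 × 6371 ≈ 11043 km, so the target fraction is f = 2400/11043 ≈ 0.217.
Interpolate at f ≈ 0.217 with slerp weights a = sin((1−f)δ)/sin δ ≈ 0.990, b = sin(fδ)/sin δ ≈ 0.373.
p = a·p₁ + b·p₂ ≈ (-0.145, -0.587, 0.797); φ = arcsin(p_z) ≈ 52.83°, λ = atan2(p_y, p_x) ≈ -103.87°.

≈ 53°N, 104°W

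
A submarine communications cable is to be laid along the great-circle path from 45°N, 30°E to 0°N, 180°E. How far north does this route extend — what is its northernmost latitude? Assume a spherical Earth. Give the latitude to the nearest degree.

The great circle lies in the plane with unit normal n̂ = (p₁ × p₂)/|p₁ × p₂|.
Here n̂_z ≈ +0.447; the vertex latitude is φ_max = arccos|n̂_z| ≈ 63.4°.
Check via Clairaut: cos φ_max = |cos φ₁| · sin C = cos(45.0°)·sin(39.2°) ≈ 0.447, again giving ≈ 63.4°.

≈ 63°N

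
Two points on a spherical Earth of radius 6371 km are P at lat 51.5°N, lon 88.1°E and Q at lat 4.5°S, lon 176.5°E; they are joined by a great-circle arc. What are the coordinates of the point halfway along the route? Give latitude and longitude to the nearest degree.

From cos δ = sin φ₁ sin φ₂ + cos φ₁ cos φ₂ cos Δλ, the central angle is δ ≈ 1.615 rad (92.5°).
Interpolate at f = 1/2 with slerp weights a = sin((1−f)δ)/sin δ ≈ 0.723, b = sin(fδ)/sin δ ≈ 0.723.
p = a·p₁ + b·p₂ ≈ (-0.705, 0.494, 0.509); φ = arcsin(p_z) ≈ 30.61°, λ = atan2(p_y, p_x) ≈ 144.97°.

≈ lat 31°N, lon 145°E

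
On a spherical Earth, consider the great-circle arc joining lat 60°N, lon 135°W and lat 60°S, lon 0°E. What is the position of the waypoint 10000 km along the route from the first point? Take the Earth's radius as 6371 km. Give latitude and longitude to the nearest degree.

≈ lat 10°S, lon 62°W

The haversine formula gives a central angle δ ≈ 2.757 rad (157.9°) between the endpoints. The total great-circle distance is δ·R ≈ 2.757 × 6371 ≈ 17562 km, so the target fraction is f = 10000/17562 ≈ 0.569.
Interpolate at f ≈ 0.569 with slerp weights a = sin((1−f)δ)/sin δ ≈ 2.469, b = sin(fδ)/sin δ ≈ 2.662.
p = a·p₁ + b·p₂ ≈ (0.458, -0.873, -0.168); φ = arcsin(p_z) ≈ -9.66°, λ = atan2(p_y, p_x) ≈ -62.29°.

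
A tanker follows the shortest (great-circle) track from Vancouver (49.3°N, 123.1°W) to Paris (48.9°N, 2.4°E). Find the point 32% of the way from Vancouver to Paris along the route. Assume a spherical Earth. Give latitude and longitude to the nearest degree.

≈ 65°N, 92°W

Convert each endpoint to a unit vector on the sphere (x = cos φ cos λ, y = cos φ sin λ, z = sin φ).
The central angle between the endpoints is δ = arccos(p₁·p₂) ≈ 1.243 rad (71.2°).
Interpolate at f = 0.32 with slerp weights a = sin((1−f)δ)/sin δ ≈ 0.790, b = sin(fδ)/sin δ ≈ 0.409.
p = a·p₁ + b·p₂ ≈ (-0.013, -0.420, 0.907); φ = arcsin(p_z) ≈ 65.13°, λ = atan2(p_y, p_x) ≈ -91.73°.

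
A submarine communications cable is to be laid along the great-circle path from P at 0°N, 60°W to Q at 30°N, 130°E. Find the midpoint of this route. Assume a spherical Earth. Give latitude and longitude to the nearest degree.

≈ 67°N, 106°W

Convert each endpoint to a unit vector on the sphere (x = cos φ cos λ, y = cos φ sin λ, z = sin φ).
The central angle between the endpoints is δ = arccos(p₁·p₂) ≈ 2.592 rad (148.5°).
Interpolate at f = 1/2 with slerp weights a = sin((1−f)δ)/sin δ ≈ 1.843, b = sin(fδ)/sin δ ≈ 1.843.
p = a·p₁ + b·p₂ ≈ (-0.104, -0.374, 0.922); φ = arcsin(p_z) ≈ 67.18°, λ = atan2(p_y, p_x) ≈ -105.63°.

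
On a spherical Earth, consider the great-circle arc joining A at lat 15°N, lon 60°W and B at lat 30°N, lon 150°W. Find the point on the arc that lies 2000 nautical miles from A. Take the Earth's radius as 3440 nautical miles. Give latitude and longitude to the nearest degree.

Write both endpoints as unit vectors p₁, p₂ with components (cos φ cos λ, cos φ sin λ, sin φ).
The central angle between the endpoints is δ = arccos(p₁·p₂) ≈ 1.441 rad (82.6°). The total great-circle distance is δ·R ≈ 1.441 × 3440 ≈ 4957 nmi, so the target fraction is f = 2000/4957 ≈ 0.403.
Interpolate at f ≈ 0.403 with slerp weights a = sin((1−f)δ)/sin δ ≈ 0.764, b = sin(fδ)/sin δ ≈ 0.554.
p = a·p₁ + b·p₂ ≈ (-0.046, -0.879, 0.475); φ = arcsin(p_z) ≈ 28.34°, λ = atan2(p_y, p_x) ≈ -93.02°.

≈ lat 28°N, lon 93°W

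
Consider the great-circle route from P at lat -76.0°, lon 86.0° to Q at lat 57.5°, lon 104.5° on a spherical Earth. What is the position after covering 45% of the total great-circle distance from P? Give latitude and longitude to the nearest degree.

≈ lat -16°, lon 98°

Convert each endpoint to a unit vector on the sphere (x = cos φ cos λ, y = cos φ sin λ, z = sin φ).
The central angle between the endpoints is δ = arccos(p₁·p₂) ≈ 2.339 rad (134.0°).
Interpolate at f = 0.45 with slerp weights a = sin((1−f)δ)/sin δ ≈ 1.335, b = sin(fδ)/sin δ ≈ 1.208.
p = a·p₁ + b·p₂ ≈ (-0.140, 0.951, -0.276); φ = arcsin(p_z) ≈ -16.04°, λ = atan2(p_y, p_x) ≈ 98.38°.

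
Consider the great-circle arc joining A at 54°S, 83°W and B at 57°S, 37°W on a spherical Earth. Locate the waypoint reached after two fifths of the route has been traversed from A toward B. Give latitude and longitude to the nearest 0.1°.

From cos δ = sin φ₁ sin φ₂ + cos φ₁ cos φ₂ cos Δλ, the central angle is δ ≈ 0.449 rad (25.7°).
Interpolate at f = 2/5 with slerp weights a = sin((1−f)δ)/sin δ ≈ 0.613, b = sin(fδ)/sin δ ≈ 0.412.
p = a·p₁ + b·p₂ ≈ (0.223, -0.493, -0.841); φ = arcsin(p_z) ≈ -57.27°, λ = atan2(p_y, p_x) ≈ -65.65°.

≈ 57.3°S, 65.7°W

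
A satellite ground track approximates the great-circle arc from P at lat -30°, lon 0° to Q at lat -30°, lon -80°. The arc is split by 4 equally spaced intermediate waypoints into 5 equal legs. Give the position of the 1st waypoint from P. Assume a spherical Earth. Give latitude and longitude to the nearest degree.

≈ lat -34°, lon -15°

The haversine formula gives a central angle δ ≈ 1.181 rad (67.7°) between the endpoints.
Interpolate at f = 1/5 with slerp weights a = sin((1−f)δ)/sin δ ≈ 0.876, b = sin(fδ)/sin δ ≈ 0.253.
p = a·p₁ + b·p₂ ≈ (0.797, -0.216, -0.565); φ = arcsin(p_z) ≈ -34.37°, λ = atan2(p_y, p_x) ≈ -15.15°.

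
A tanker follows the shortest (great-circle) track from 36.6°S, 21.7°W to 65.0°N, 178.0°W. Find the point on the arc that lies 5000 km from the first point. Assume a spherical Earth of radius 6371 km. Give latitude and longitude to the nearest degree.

From cos δ = sin φ₁ sin φ₂ + cos φ₁ cos φ₂ cos Δλ, the central angle is δ ≈ 2.589 rad (148.3°). The total great-circle distance is δ·R ≈ 2.589 × 6371 ≈ 16493 km, so the target fraction is f = 5000/16493 ≈ 0.303.
Interpolate at f ≈ 0.303 with slerp weights a = sin((1−f)δ)/sin δ ≈ 1.853, b = sin(fδ)/sin δ ≈ 1.346.
p = a·p₁ + b·p₂ ≈ (0.814, -0.570, 0.115); φ = arcsin(p_z) ≈ 6.60°, λ = atan2(p_y, p_x) ≈ -35.01°.

≈ 7°N, 35°W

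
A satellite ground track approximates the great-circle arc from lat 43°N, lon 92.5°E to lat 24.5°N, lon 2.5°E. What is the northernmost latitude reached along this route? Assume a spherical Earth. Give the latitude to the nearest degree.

The great circle lies in the plane with unit normal n̂ = (p₁ × p₂)/|p₁ × p₂|.
Here n̂_z ≈ -0.694; the vertex latitude is φ_max = arccos|n̂_z| ≈ 46.1°.
Check via Clairaut: cos φ_max = |cos φ₁| · sin C = cos(43.0°)·sin(71.6°) ≈ 0.694, again giving ≈ 46.1°.

≈ 46°N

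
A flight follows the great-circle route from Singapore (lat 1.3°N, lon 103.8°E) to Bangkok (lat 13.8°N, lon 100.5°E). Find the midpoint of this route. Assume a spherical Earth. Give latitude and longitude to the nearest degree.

≈ lat 8°N, lon 102°E

From cos δ = sin φ₁ sin φ₂ + cos φ₁ cos φ₂ cos Δλ, the central angle is δ ≈ 0.225 rad (12.9°).
Interpolate at f = 1/2 with slerp weights a = sin((1−f)δ)/sin δ ≈ 0.503, b = sin(fδ)/sin δ ≈ 0.503.
p = a·p₁ + b·p₂ ≈ (-0.209, 0.969, 0.131); φ = arcsin(p_z) ≈ 7.55°, λ = atan2(p_y, p_x) ≈ 102.17°.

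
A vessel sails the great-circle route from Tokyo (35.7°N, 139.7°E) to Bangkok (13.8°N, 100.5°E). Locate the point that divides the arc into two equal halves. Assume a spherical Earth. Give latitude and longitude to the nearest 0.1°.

Convert each endpoint to a unit vector on the sphere (x = cos φ cos λ, y = cos φ sin λ, z = sin φ).
The central angle between the endpoints is δ = arccos(p₁·p₂) ≈ 0.722 rad (41.4°).
Interpolate at f = 1/2 with slerp weights a = sin((1−f)δ)/sin δ ≈ 0.534, b = sin(fδ)/sin δ ≈ 0.534.
p = a·p₁ + b·p₂ ≈ (-0.426, 0.791, 0.439); φ = arcsin(p_z) ≈ 26.06°, λ = atan2(p_y, p_x) ≈ 118.28°.

≈ 26.1°N, 118.3°E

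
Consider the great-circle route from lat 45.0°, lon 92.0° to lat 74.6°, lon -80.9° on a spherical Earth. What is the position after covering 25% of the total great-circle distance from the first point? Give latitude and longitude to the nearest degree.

≈ lat 60°, lon 91°

From cos δ = sin φ₁ sin φ₂ + cos φ₁ cos φ₂ cos Δλ, the central angle is δ ≈ 1.053 rad (60.3°).
Interpolate at f = 0.25 with slerp weights a = sin((1−f)δ)/sin δ ≈ 0.817, b = sin(fδ)/sin δ ≈ 0.299.
p = a·p₁ + b·p₂ ≈ (-0.008, 0.499, 0.867); φ = arcsin(p_z) ≈ 60.06°, λ = atan2(p_y, p_x) ≈ 90.87°.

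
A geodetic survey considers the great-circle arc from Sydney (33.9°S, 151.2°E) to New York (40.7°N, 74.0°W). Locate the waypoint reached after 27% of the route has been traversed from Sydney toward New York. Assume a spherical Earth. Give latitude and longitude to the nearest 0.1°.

Convert each endpoint to a unit vector on the sphere (x = cos φ cos λ, y = cos φ sin λ, z = sin φ).
The central angle between the endpoints is δ = arccos(p₁·p₂) ≈ 2.510 rad (143.8°).
Interpolate at f = 0.27 with slerp weights a = sin((1−f)δ)/sin δ ≈ 1.636, b = sin(fδ)/sin δ ≈ 1.062.
p = a·p₁ + b·p₂ ≈ (-0.968, -0.120, -0.220); φ = arcsin(p_z) ≈ -12.71°, λ = atan2(p_y, p_x) ≈ -172.95°.

≈ 12.7°S, 173.0°W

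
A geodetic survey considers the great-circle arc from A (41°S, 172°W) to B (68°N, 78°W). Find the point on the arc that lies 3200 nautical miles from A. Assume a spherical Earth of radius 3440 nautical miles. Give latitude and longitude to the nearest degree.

The haversine formula gives a central angle δ ≈ 2.250 rad (128.9°) between the endpoints. The total great-circle distance is δ·R ≈ 2.250 × 3440 ≈ 7739 nmi, so the target fraction is f = 3200/7739 ≈ 0.413.
Interpolate at f ≈ 0.413 with slerp weights a = sin((1−f)δ)/sin δ ≈ 1.245, b = sin(fδ)/sin δ ≈ 1.030.
p = a·p₁ + b·p₂ ≈ (-0.850, -0.508, 0.139); φ = arcsin(p_z) ≈ 7.97°, λ = atan2(p_y, p_x) ≈ -149.12°.

≈ (8°N, 149°W)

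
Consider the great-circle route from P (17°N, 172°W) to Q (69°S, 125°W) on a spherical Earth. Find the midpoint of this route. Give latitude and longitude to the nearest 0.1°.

Convert each endpoint to a unit vector on the sphere (x = cos φ cos λ, y = cos φ sin λ, z = sin φ).
The central angle between the endpoints is δ = arccos(p₁·p₂) ≈ 1.610 rad (92.2°).
Interpolate at f = 1/2 with slerp weights a = sin((1−f)δ)/sin δ ≈ 0.721, b = sin(fδ)/sin δ ≈ 0.721.
p = a·p₁ + b·p₂ ≈ (-0.831, -0.308, -0.463); φ = arcsin(p_z) ≈ -27.55°, λ = atan2(p_y, p_x) ≈ -159.69°.

≈ (27.6°S, 159.7°W)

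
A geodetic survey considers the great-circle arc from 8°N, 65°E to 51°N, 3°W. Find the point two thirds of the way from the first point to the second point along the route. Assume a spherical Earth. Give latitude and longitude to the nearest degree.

≈ 41°N, 28°E

Convert each endpoint to a unit vector on the sphere (x = cos φ cos λ, y = cos φ sin λ, z = sin φ).
The central angle between the endpoints is δ = arccos(p₁·p₂) ≈ 1.222 rad (70.0°).
Interpolate at f = 2/3 with slerp weights a = sin((1−f)δ)/sin δ ≈ 0.422, b = sin(fδ)/sin δ ≈ 0.774.
p = a·p₁ + b·p₂ ≈ (0.663, 0.353, 0.660); φ = arcsin(p_z) ≈ 41.32°, λ = atan2(p_y, p_x) ≈ 28.02°.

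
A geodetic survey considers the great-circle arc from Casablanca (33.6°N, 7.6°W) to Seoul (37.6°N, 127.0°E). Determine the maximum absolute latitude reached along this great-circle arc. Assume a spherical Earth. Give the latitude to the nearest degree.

≈ 62°N

The great circle lies in the plane with unit normal n̂ = (p₁ × p₂)/|p₁ × p₂|.
Here n̂_z ≈ +0.474; the vertex latitude is φ_max = arccos|n̂_z| ≈ 61.7°.
Check via Clairaut: cos φ_max = |cos φ₁| · sin C = cos(33.6°)·sin(34.7°) ≈ 0.474, again giving ≈ 61.7°.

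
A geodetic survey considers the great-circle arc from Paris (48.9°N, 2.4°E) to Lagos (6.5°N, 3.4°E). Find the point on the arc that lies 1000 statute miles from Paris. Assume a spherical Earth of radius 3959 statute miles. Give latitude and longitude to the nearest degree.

≈ 34°N, 3°E

From cos δ = sin φ₁ sin φ₂ + cos φ₁ cos φ₂ cos Δλ, the central angle is δ ≈ 0.740 rad (42.4°). The total great-circle distance is δ·R ≈ 0.740 × 3959 ≈ 2930 mi, so the target fraction is f = 1000/2930 ≈ 0.341.
Interpolate at f ≈ 0.341 with slerp weights a = sin((1−f)δ)/sin δ ≈ 0.695, b = sin(fδ)/sin δ ≈ 0.371.
p = a·p₁ + b·p₂ ≈ (0.824, 0.041, 0.565); φ = arcsin(p_z) ≈ 34.43°, λ = atan2(p_y, p_x) ≈ 2.85°.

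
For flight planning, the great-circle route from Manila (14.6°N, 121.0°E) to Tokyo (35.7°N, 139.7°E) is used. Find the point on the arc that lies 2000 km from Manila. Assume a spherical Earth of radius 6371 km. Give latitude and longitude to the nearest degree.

≈ (29°N, 133°E)

Write both endpoints as unit vectors p₁, p₂ with components (cos φ cos λ, cos φ sin λ, sin φ).
The central angle between the endpoints is δ = arccos(p₁·p₂) ≈ 0.470 rad (26.9°). The total great-circle distance is δ·R ≈ 0.470 × 6371 ≈ 2996 km, so the target fraction is f = 2000/2996 ≈ 0.668.
Interpolate at f ≈ 0.668 with slerp weights a = sin((1−f)δ)/sin δ ≈ 0.344, b = sin(fδ)/sin δ ≈ 0.682.
p = a·p₁ + b·p₂ ≈ (-0.593, 0.643, 0.484); φ = arcsin(p_z) ≈ 28.97°, λ = atan2(p_y, p_x) ≈ 132.70°.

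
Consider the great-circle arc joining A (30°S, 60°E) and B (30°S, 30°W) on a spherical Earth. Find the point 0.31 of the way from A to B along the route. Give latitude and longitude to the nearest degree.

The haversine formula gives a central angle δ ≈ 1.318 rad (75.5°) between the endpoints.
Interpolate at f = 0.31 with slerp weights a = sin((1−f)δ)/sin δ ≈ 0.815, b = sin(fδ)/sin δ ≈ 0.410.
p = a·p₁ + b·p₂ ≈ (0.661, 0.434, -0.613); φ = arcsin(p_z) ≈ -37.79°, λ = atan2(p_y, p_x) ≈ 33.28°.

≈ (38°S, 33°E)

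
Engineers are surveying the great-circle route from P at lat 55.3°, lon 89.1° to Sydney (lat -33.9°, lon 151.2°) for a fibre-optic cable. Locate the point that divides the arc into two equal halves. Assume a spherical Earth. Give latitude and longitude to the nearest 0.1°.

Write both endpoints as unit vectors p₁, p₂ with components (cos φ cos λ, cos φ sin λ, sin φ).
The central angle between the endpoints is δ = arccos(p₁·p₂) ≈ 1.811 rad (103.7°).
Interpolate at f = 1/2 with slerp weights a = sin((1−f)δ)/sin δ ≈ 0.810, b = sin(fδ)/sin δ ≈ 0.810.
p = a·p₁ + b·p₂ ≈ (-0.582, 0.785, 0.214); φ = arcsin(p_z) ≈ 12.36°, λ = atan2(p_y, p_x) ≈ 126.55°.

≈ lat 12.4°, lon 126.6°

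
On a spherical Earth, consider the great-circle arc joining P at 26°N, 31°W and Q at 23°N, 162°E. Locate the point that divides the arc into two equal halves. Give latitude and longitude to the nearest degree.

From cos δ = sin φ₁ sin φ₂ + cos φ₁ cos φ₂ cos Δλ, the central angle is δ ≈ 2.259 rad (129.4°).
Interpolate at f = 1/2 with slerp weights a = sin((1−f)δ)/sin δ ≈ 1.170, b = sin(fδ)/sin δ ≈ 1.170.
p = a·p₁ + b·p₂ ≈ (-0.123, -0.209, 0.970); φ = arcsin(p_z) ≈ 75.98°, λ = atan2(p_y, p_x) ≈ -120.48°.

≈ 76°N, 120°W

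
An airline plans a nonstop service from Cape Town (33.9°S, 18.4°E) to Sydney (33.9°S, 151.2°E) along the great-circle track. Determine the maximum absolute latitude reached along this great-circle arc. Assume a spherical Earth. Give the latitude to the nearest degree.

The great circle lies in the plane with unit normal n̂ = (p₁ × p₂)/|p₁ × p₂|.
Here n̂_z ≈ +0.512; the vertex latitude is φ_max = arccos|n̂_z| ≈ 59.2°.
Check via Clairaut: cos φ_max = |cos φ₁| · sin C = cos(33.9°)·sin(141.9°) ≈ 0.512, again giving ≈ 59.2°.

≈ 59°S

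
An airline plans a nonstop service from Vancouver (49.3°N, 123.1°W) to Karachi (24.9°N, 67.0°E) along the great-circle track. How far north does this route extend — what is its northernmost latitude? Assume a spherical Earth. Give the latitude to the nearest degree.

≈ 84°N

The great circle lies in the plane with unit normal n̂ = (p₁ × p₂)/|p₁ × p₂|.
Here n̂_z ≈ -0.108; the vertex latitude is φ_max = arccos|n̂_z| ≈ 83.8°.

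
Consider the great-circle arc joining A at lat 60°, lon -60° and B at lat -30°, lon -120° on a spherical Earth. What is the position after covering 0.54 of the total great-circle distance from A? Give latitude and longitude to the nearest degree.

Convert each endpoint to a unit vector on the sphere (x = cos φ cos λ, y = cos φ sin λ, z = sin φ).
The central angle between the endpoints is δ = arccos(p₁·p₂) ≈ 1.789 rad (102.5°).
Interpolate at f = 0.54 with slerp weights a = sin((1−f)δ)/sin δ ≈ 0.751, b = sin(fδ)/sin δ ≈ 0.843.
p = a·p₁ + b·p₂ ≈ (-0.177, -0.957, 0.229); φ = arcsin(p_z) ≈ 13.24°, λ = atan2(p_y, p_x) ≈ -100.48°.

≈ lat 13°, lon -100°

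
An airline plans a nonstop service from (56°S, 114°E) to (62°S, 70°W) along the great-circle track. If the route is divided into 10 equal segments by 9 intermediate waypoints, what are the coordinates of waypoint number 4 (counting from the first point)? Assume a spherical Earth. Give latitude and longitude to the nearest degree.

≈ (81°S, 120°E)

The haversine formula gives a central angle δ ≈ 1.081 rad (62.0°) between the endpoints.
Interpolate at f = 4/10 with slerp weights a = sin((1−f)δ)/sin δ ≈ 0.685, b = sin(fδ)/sin δ ≈ 0.475.
p = a·p₁ + b·p₂ ≈ (-0.079, 0.140, -0.987); φ = arcsin(p_z) ≈ -80.73°, λ = atan2(p_y, p_x) ≈ 119.54°.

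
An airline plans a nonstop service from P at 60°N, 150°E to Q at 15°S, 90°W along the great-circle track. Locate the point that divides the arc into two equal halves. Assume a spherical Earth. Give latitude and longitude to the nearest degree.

≈ 36°N, 121°W

From cos δ = sin φ₁ sin φ₂ + cos φ₁ cos φ₂ cos Δλ, the central angle is δ ≈ 2.055 rad (117.8°).
Interpolate at f = 1/2 with slerp weights a = sin((1−f)δ)/sin δ ≈ 0.967, b = sin(fδ)/sin δ ≈ 0.967.
p = a·p₁ + b·p₂ ≈ (-0.419, -0.693, 0.587); φ = arcsin(p_z) ≈ 35.97°, λ = atan2(p_y, p_x) ≈ -121.17°.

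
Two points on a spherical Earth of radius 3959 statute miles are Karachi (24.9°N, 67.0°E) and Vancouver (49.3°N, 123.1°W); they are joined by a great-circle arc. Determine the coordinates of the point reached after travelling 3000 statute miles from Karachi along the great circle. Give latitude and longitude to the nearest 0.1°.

Write both endpoints as unit vectors p₁, p₂ with components (cos φ cos λ, cos φ sin λ, sin φ).
The central angle between the endpoints is δ = arccos(p₁·p₂) ≈ 1.837 rad (105.3°). The total great-circle distance is δ·R ≈ 1.837 × 3959 ≈ 7273 mi, so the target fraction is f = 3000/7273 ≈ 0.412.
Interpolate at f ≈ 0.412 with slerp weights a = sin((1−f)δ)/sin δ ≈ 0.914, b = sin(fδ)/sin δ ≈ 0.712.
p = a·p₁ + b·p₂ ≈ (0.070, 0.374, 0.925); φ = arcsin(p_z) ≈ 67.65°, λ = atan2(p_y, p_x) ≈ 79.37°.

≈ (67.6°N, 79.4°E)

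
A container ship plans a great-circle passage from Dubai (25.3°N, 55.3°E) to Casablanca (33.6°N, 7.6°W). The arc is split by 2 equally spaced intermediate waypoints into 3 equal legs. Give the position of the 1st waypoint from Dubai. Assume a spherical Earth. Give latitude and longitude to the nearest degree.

≈ 32°N, 36°E

Write both endpoints as unit vectors p₁, p₂ with components (cos φ cos λ, cos φ sin λ, sin φ).
The central angle between the endpoints is δ = arccos(p₁·p₂) ≈ 0.953 rad (54.6°).
Interpolate at f = 1/3 with slerp weights a = sin((1−f)δ)/sin δ ≈ 0.728, b = sin(fδ)/sin δ ≈ 0.383.
p = a·p₁ + b·p₂ ≈ (0.691, 0.499, 0.523); φ = arcsin(p_z) ≈ 31.54°, λ = atan2(p_y, p_x) ≈ 35.83°.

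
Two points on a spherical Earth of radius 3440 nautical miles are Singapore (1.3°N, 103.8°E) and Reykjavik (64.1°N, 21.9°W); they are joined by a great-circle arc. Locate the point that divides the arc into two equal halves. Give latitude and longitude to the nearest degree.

≈ 48°N, 78°E

From cos δ = sin φ₁ sin φ₂ + cos φ₁ cos φ₂ cos Δλ, the central angle is δ ≈ 1.807 rad (103.6°).
Interpolate at f = 1/2 with slerp weights a = sin((1−f)δ)/sin δ ≈ 0.808, b = sin(fδ)/sin δ ≈ 0.808.
p = a·p₁ + b·p₂ ≈ (0.135, 0.653, 0.745); φ = arcsin(p_z) ≈ 48.19°, λ = atan2(p_y, p_x) ≈ 78.33°.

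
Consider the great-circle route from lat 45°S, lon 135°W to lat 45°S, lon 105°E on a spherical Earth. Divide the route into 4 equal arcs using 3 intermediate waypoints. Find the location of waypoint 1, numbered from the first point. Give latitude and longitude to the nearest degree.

≈ lat 58°S, lon 158°W

The haversine formula gives a central angle δ ≈ 1.318 rad (75.5°) between the endpoints.
Interpolate at f = 1/4 with slerp weights a = sin((1−f)δ)/sin δ ≈ 0.863, b = sin(fδ)/sin δ ≈ 0.334.
p = a·p₁ + b·p₂ ≈ (-0.492, -0.203, -0.846); φ = arcsin(p_z) ≈ -57.81°, λ = atan2(p_y, p_x) ≈ -157.59°.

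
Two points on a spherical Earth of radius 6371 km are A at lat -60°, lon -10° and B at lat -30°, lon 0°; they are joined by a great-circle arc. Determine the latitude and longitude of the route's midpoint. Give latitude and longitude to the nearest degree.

Write both endpoints as unit vectors p₁, p₂ with components (cos φ cos λ, cos φ sin λ, sin φ).
The central angle between the endpoints is δ = arccos(p₁·p₂) ≈ 0.537 rad (30.7°).
Interpolate at f = 1/2 with slerp weights a = sin((1−f)δ)/sin δ ≈ 0.519, b = sin(fδ)/sin δ ≈ 0.519.
p = a·p₁ + b·p₂ ≈ (0.704, -0.045, -0.708); φ = arcsin(p_z) ≈ -45.10°, λ = atan2(p_y, p_x) ≈ -3.66°.

≈ lat -45°, lon -4°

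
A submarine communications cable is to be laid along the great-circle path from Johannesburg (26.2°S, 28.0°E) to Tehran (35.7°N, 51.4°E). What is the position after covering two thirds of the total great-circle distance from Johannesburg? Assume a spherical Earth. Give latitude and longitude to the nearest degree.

≈ 15°N, 43°E

The haversine formula gives a central angle δ ≈ 1.147 rad (65.7°) between the endpoints.
Interpolate at f = 2/3 with slerp weights a = sin((1−f)δ)/sin δ ≈ 0.409, b = sin(fδ)/sin δ ≈ 0.760.
p = a·p₁ + b·p₂ ≈ (0.709, 0.654, 0.262); φ = arcsin(p_z) ≈ 15.22°, λ = atan2(p_y, p_x) ≈ 42.71°.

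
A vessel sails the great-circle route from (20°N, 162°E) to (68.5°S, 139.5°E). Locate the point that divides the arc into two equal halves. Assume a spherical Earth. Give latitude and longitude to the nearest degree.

From cos δ = sin φ₁ sin φ₂ + cos φ₁ cos φ₂ cos Δλ, the central angle is δ ≈ 1.571 rad (90.0°).
Interpolate at f = 1/2 with slerp weights a = sin((1−f)δ)/sin δ ≈ 0.707, b = sin(fδ)/sin δ ≈ 0.707.
p = a·p₁ + b·p₂ ≈ (-0.829, 0.374, -0.416); φ = arcsin(p_z) ≈ -24.59°, λ = atan2(p_y, p_x) ≈ 155.74°.

≈ (25°S, 156°E)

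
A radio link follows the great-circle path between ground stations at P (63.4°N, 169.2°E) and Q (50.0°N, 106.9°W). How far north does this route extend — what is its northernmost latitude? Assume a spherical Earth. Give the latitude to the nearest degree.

The great circle lies in the plane with unit normal n̂ = (p₁ × p₂)/|p₁ × p₂|.
Here n̂_z ≈ +0.410; the vertex latitude is φ_max = arccos|n̂_z| ≈ 65.8°.
Check via Clairaut: cos φ_max = |cos φ₁| · sin C = cos(63.4°)·sin(66.2°) ≈ 0.410, again giving ≈ 65.8°.

≈ 66°N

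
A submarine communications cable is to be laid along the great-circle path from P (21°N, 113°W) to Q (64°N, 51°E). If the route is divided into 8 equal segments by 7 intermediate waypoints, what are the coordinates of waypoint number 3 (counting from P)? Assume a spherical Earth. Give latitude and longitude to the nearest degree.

The haversine formula gives a central angle δ ≈ 1.642 rad (94.1°) between the endpoints.
Interpolate at f = 3/8 with slerp weights a = sin((1−f)δ)/sin δ ≈ 0.858, b = sin(fδ)/sin δ ≈ 0.579.
p = a·p₁ + b·p₂ ≈ (-0.153, -0.540, 0.828); φ = arcsin(p_z) ≈ 55.88°, λ = atan2(p_y, p_x) ≈ -105.83°.

≈ (56°N, 106°W)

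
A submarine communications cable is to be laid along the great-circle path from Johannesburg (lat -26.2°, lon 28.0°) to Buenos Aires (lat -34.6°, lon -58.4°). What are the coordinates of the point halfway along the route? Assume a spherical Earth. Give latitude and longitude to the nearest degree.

≈ lat -39°, lon -13°

Convert each endpoint to a unit vector on the sphere (x = cos φ cos λ, y = cos φ sin λ, z = sin φ).
The central angle between the endpoints is δ = arccos(p₁·p₂) ≈ 1.269 rad (72.7°).
Interpolate at f = 1/2 with slerp weights a = sin((1−f)δ)/sin δ ≈ 0.621, b = sin(fδ)/sin δ ≈ 0.621.
p = a·p₁ + b·p₂ ≈ (0.760, -0.174, -0.627); φ = arcsin(p_z) ≈ -38.81°, λ = atan2(p_y, p_x) ≈ -12.88°.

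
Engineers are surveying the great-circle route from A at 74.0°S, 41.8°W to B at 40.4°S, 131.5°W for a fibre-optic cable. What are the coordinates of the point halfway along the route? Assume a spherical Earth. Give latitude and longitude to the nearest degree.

Convert each endpoint to a unit vector on the sphere (x = cos φ cos λ, y = cos φ sin λ, z = sin φ).
The central angle between the endpoints is δ = arccos(p₁·p₂) ≈ 0.897 rad (51.4°).
Interpolate at f = 1/2 with slerp weights a = sin((1−f)δ)/sin δ ≈ 0.555, b = sin(fδ)/sin δ ≈ 0.555.
p = a·p₁ + b·p₂ ≈ (-0.166, -0.418, -0.893); φ = arcsin(p_z) ≈ -63.25°, λ = atan2(p_y, p_x) ≈ -111.64°.

≈ 63°S, 112°W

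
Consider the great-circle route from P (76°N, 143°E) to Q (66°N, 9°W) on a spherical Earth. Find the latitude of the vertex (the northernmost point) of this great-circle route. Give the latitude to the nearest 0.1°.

≈ 85.6°N

The great circle lies in the plane with unit normal n̂ = (p₁ × p₂)/|p₁ × p₂|.
Here n̂_z ≈ -0.077; the vertex latitude is φ_max = arccos|n̂_z| ≈ 85.6°.
Check via Clairaut: cos φ_max = |cos φ₁| · sin C = cos(76.0°)·sin(18.5°) ≈ 0.077, again giving ≈ 85.6°.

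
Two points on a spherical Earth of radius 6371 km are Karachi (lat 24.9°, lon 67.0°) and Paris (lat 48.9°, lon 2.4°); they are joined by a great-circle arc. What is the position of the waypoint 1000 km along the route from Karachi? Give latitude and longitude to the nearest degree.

Convert each endpoint to a unit vector on the sphere (x = cos φ cos λ, y = cos φ sin λ, z = sin φ).
The central angle between the endpoints is δ = arccos(p₁·p₂) ≈ 0.961 rad (55.0°). The total great-circle distance is δ·R ≈ 0.961 × 6371 ≈ 6120 km, so the target fraction is f = 1000/6120 ≈ 0.163.
Interpolate at f ≈ 0.163 with slerp weights a = sin((1−f)δ)/sin δ ≈ 0.878, b = sin(fδ)/sin δ ≈ 0.191.
p = a·p₁ + b·p₂ ≈ (0.437, 0.739, 0.514); φ = arcsin(p_z) ≈ 30.90°, λ = atan2(p_y, p_x) ≈ 59.41°.

≈ lat 31°, lon 59°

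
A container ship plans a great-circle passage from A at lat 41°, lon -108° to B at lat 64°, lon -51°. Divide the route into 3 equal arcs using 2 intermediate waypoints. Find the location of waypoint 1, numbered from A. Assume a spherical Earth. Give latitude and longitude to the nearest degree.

≈ lat 51°, lon -96°

Convert each endpoint to a unit vector on the sphere (x = cos φ cos λ, y = cos φ sin λ, z = sin φ).
The central angle between the endpoints is δ = arccos(p₁·p₂) ≈ 0.692 rad (39.7°).
Interpolate at f = 1/3 with slerp weights a = sin((1−f)δ)/sin δ ≈ 0.698, b = sin(fδ)/sin δ ≈ 0.358.
p = a·p₁ + b·p₂ ≈ (-0.064, -0.623, 0.780); φ = arcsin(p_z) ≈ 51.24°, λ = atan2(p_y, p_x) ≈ -95.85°.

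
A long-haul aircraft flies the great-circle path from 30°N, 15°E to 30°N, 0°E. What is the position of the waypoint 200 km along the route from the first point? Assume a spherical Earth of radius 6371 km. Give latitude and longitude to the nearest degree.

From cos δ = sin φ₁ sin φ₂ + cos φ₁ cos φ₂ cos Δλ, the central angle is δ ≈ 0.227 rad (13.0°). The total great-circle distance is δ·R ≈ 0.227 × 6371 ≈ 1443 km, so the target fraction is f = 200/1443 ≈ 0.139.
Interpolate at f ≈ 0.139 with slerp weights a = sin((1−f)δ)/sin δ ≈ 0.863, b = sin(fδ)/sin δ ≈ 0.140.
p = a·p₁ + b·p₂ ≈ (0.843, 0.194, 0.502); φ = arcsin(p_z) ≈ 30.10°, λ = atan2(p_y, p_x) ≈ 12.93°.

≈ 30°N, 13°E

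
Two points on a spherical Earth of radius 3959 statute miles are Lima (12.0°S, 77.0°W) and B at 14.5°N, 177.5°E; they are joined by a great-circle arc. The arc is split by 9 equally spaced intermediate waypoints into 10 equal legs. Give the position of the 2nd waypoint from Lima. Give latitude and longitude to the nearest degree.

≈ 7°S, 98°W

Write both endpoints as unit vectors p₁, p₂ with components (cos φ cos λ, cos φ sin λ, sin φ).
The central angle between the endpoints is δ = arccos(p₁·p₂) ≈ 1.881 rad (107.8°).
Interpolate at f = 2/10 with slerp weights a = sin((1−f)δ)/sin δ ≈ 1.048, b = sin(fδ)/sin δ ≈ 0.386.
p = a·p₁ + b·p₂ ≈ (-0.143, -0.982, -0.121); φ = arcsin(p_z) ≈ -6.96°, λ = atan2(p_y, p_x) ≈ -98.26°.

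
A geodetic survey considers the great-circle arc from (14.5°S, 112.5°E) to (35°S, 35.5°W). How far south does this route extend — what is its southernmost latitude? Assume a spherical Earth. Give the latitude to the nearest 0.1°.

≈ 60.3°S

The great circle lies in the plane with unit normal n̂ = (p₁ × p₂)/|p₁ × p₂|.
Here n̂_z ≈ -0.495; the vertex latitude is φ_max = arccos|n̂_z| ≈ 60.3°.
Check via Clairaut: cos φ_max = |cos φ₁| · sin C = cos(14.5°)·sin(149.2°) ≈ 0.495, again giving ≈ 60.3°.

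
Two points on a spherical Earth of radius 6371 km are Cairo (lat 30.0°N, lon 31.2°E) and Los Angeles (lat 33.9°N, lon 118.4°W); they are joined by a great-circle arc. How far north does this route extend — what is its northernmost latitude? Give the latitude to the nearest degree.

The great circle lies in the plane with unit normal n̂ = (p₁ × p₂)/|p₁ × p₂|.
Here n̂_z ≈ -0.387; the vertex latitude is φ_max = arccos|n̂_z| ≈ 67.2°.

≈ 67°N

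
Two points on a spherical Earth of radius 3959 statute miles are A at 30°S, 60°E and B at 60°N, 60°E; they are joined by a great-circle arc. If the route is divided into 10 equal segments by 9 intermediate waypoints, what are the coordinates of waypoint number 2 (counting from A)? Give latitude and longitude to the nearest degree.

≈ 12°S, 60°E

The haversine formula gives a central angle δ ≈ 1.571 rad (90.0°) between the endpoints.
Interpolate at f = 2/10 with slerp weights a = sin((1−f)δ)/sin δ ≈ 0.951, b = sin(fδ)/sin δ ≈ 0.309.
p = a·p₁ + b·p₂ ≈ (0.489, 0.847, -0.208); φ = arcsin(p_z) ≈ -12.00°, λ = atan2(p_y, p_x) ≈ 60.00°.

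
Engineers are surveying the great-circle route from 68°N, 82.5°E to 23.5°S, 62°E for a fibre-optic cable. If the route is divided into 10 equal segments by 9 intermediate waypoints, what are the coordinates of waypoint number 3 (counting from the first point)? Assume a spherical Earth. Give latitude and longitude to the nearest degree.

Write both endpoints as unit vectors p₁, p₂ with components (cos φ cos λ, cos φ sin λ, sin φ).
The central angle between the endpoints is δ = arccos(p₁·p₂) ≈ 1.619 rad (92.7°).
Interpolate at f = 3/10 with slerp weights a = sin((1−f)δ)/sin δ ≈ 0.907, b = sin(fδ)/sin δ ≈ 0.467.
p = a·p₁ + b·p₂ ≈ (0.246, 0.715, 0.654); φ = arcsin(p_z) ≈ 40.88°, λ = atan2(p_y, p_x) ≈ 71.05°.

≈ 41°N, 71°E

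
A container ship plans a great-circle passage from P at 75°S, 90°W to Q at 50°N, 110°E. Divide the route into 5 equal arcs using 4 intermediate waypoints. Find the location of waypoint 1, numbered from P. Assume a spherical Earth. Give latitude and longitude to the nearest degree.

≈ 71°S, 141°E

The haversine formula gives a central angle δ ≈ 2.682 rad (153.7°) between the endpoints.
Interpolate at f = 1/5 with slerp weights a = sin((1−f)δ)/sin δ ≈ 1.892, b = sin(fδ)/sin δ ≈ 1.152.
p = a·p₁ + b·p₂ ≈ (-0.253, 0.206, -0.945); φ = arcsin(p_z) ≈ -70.93°, λ = atan2(p_y, p_x) ≈ 140.85°.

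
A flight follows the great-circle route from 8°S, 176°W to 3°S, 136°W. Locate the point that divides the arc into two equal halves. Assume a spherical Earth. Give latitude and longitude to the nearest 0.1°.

From cos δ = sin φ₁ sin φ₂ + cos φ₁ cos φ₂ cos Δλ, the central angle is δ ≈ 0.700 rad (40.1°).
Interpolate at f = 1/2 with slerp weights a = sin((1−f)δ)/sin δ ≈ 0.532, b = sin(fδ)/sin δ ≈ 0.532.
p = a·p₁ + b·p₂ ≈ (-0.908, -0.406, -0.102); φ = arcsin(p_z) ≈ -5.85°, λ = atan2(p_y, p_x) ≈ -155.91°.

≈ 5.9°S, 155.9°W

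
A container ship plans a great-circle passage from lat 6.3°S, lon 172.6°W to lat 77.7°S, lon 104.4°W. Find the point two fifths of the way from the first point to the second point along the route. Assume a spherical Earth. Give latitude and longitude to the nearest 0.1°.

≈ lat 37.2°S, lon 165.0°W

Convert each endpoint to a unit vector on the sphere (x = cos φ cos λ, y = cos φ sin λ, z = sin φ).
The central angle between the endpoints is δ = arccos(p₁·p₂) ≈ 1.384 rad (79.3°).
Interpolate at f = 2/5 with slerp weights a = sin((1−f)δ)/sin δ ≈ 0.751, b = sin(fδ)/sin δ ≈ 0.535.
p = a·p₁ + b·p₂ ≈ (-0.769, -0.207, -0.605); φ = arcsin(p_z) ≈ -37.24°, λ = atan2(p_y, p_x) ≈ -164.96°.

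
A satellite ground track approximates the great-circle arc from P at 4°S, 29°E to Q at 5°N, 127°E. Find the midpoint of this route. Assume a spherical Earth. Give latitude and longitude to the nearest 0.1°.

From cos δ = sin φ₁ sin φ₂ + cos φ₁ cos φ₂ cos Δλ, the central angle is δ ≈ 1.716 rad (98.3°).
Interpolate at f = 1/2 with slerp weights a = sin((1−f)δ)/sin δ ≈ 0.764, b = sin(fδ)/sin δ ≈ 0.764.
p = a·p₁ + b·p₂ ≈ (0.209, 0.978, 0.013); φ = arcsin(p_z) ≈ 0.76°, λ = atan2(p_y, p_x) ≈ 77.95°.

≈ 0.8°N, 78.0°E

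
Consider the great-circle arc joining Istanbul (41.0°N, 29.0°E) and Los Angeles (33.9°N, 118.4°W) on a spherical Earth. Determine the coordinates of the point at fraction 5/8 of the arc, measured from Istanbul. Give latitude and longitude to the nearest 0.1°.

≈ 64.4°N, 83.2°W

Write both endpoints as unit vectors p₁, p₂ with components (cos φ cos λ, cos φ sin λ, sin φ).
The central angle between the endpoints is δ = arccos(p₁·p₂) ≈ 1.733 rad (99.3°).
Interpolate at f = 5/8 with slerp weights a = sin((1−f)δ)/sin δ ≈ 0.613, b = sin(fδ)/sin δ ≈ 0.895.
p = a·p₁ + b·p₂ ≈ (0.051, -0.429, 0.902); φ = arcsin(p_z) ≈ 64.38°, λ = atan2(p_y, p_x) ≈ -83.18°.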